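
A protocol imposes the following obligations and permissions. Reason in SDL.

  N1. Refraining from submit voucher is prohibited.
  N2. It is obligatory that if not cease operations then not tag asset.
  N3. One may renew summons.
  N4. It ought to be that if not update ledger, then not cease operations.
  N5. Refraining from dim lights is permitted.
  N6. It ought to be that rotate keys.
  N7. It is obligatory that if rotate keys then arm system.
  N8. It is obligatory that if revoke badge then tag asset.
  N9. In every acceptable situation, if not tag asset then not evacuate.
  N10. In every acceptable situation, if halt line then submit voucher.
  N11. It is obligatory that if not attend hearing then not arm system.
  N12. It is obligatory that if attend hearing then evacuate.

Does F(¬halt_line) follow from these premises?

Premise 10 is O(halt_line → submit_voucher); even if O(submit_voucher) held, inferring O(halt_line) would be affirming the consequent — invalid.
No other premise forces O(halt_line). An ideal world satisfying every premise can still have ¬halt_line true, so F(¬halt_line) is not derivable.

No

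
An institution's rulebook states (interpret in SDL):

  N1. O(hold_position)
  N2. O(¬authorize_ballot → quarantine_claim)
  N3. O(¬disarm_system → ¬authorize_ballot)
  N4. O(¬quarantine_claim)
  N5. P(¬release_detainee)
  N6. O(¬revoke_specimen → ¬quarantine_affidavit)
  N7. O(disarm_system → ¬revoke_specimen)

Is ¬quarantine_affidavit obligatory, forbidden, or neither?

Obligatory

Premise 4 states O(¬quarantine_claim) outright.
The contrapositive of premise 2 (O(¬authorize_ballot → quarantine_claim)) is O(¬quarantine_claim → authorize_ballot), and O(¬quarantine_claim) is already established, so O(authorize_ballot).
The contrapositive of premise 3 (O(¬disarm_system → ¬authorize_ballot)) is O(authorize_ballot → disarm_system), and O(authorize_ballot) is already established, so O(disarm_system).
Applying K to premise 7 (O(disarm_system → ¬revoke_specimen)) and O(disarm_system) yields O(¬revoke_specimen).
With premise 6, O(¬revoke_specimen → ¬quarantine_affidavit), the K-axiom yields O(¬quarantine_affidavit).
Premises 1, 5 do not contribute to this derivation.
Hence ¬quarantine_affidavit is obligatory.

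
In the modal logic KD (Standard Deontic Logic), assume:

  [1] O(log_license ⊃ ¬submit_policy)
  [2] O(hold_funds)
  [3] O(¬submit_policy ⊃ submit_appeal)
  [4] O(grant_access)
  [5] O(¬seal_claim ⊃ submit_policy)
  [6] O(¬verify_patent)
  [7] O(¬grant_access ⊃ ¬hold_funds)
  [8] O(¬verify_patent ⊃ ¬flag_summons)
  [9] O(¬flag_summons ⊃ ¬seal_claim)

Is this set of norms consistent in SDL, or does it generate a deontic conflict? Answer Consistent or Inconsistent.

Consistent

Premise 7 is O(¬grant_access ⊃ ¬hold_funds), but O(¬grant_access) is not derivable from the premises, so it does not yield O(¬hold_funds).
So O(¬hold_funds) is not derivable, and the apparent clash with O(hold_funds) does not arise.
A world satisfying every obligation exists (e.g. flag_summons=false, grant_access=true, hold_funds=true, log_license=false, seal_claim=false, submit_appeal=false, submit_policy=true, verify_patent=false); no atom is both obligatory and forbidden, so the set is consistent.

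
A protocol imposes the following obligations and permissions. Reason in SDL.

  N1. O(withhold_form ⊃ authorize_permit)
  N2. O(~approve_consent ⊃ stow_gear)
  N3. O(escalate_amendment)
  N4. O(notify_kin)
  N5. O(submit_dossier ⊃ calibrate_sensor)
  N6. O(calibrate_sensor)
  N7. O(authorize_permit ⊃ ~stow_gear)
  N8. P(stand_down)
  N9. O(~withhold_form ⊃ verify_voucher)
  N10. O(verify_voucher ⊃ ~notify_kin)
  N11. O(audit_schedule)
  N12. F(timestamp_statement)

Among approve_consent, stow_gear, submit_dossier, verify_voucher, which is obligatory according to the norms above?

Premise 4 gives O(notify_kin).
Premise 10 is O(verify_voucher ⊃ ~notify_kin); contrapositively O(notify_kin ⊃ ~verify_voucher). Since O(notify_kin) holds, K gives O(~verify_voucher).
Premise 9, O(~withhold_form ⊃ verify_voucher), contraposes to O(~verify_voucher ⊃ withhold_form); with O(~verify_voucher) we get O(withhold_form).
With premise 1, O(withhold_form ⊃ authorize_permit), the K-axiom yields O(authorize_permit).
Applying K to premise 7 (O(authorize_permit ⊃ ~stow_gear)) and O(authorize_permit) yields O(~stow_gear).
Premise 2, O(~approve_consent ⊃ stow_gear), contraposes to O(~stow_gear ⊃ approve_consent); with O(~stow_gear) we get O(approve_consent).
So O(approve_consent) holds — approve_consent is obligatory. None of the other listed options is made obligatory by any chain of premises.

approve_consent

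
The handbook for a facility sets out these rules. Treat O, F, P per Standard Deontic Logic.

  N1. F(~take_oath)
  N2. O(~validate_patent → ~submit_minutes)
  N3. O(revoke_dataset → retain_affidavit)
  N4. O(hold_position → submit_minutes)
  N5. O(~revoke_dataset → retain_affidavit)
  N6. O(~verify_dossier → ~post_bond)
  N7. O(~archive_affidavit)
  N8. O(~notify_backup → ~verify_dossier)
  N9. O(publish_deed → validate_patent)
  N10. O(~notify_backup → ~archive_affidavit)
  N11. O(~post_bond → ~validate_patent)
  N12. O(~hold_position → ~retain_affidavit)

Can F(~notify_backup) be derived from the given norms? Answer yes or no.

By case analysis on ~revoke_dataset: premise 5 gives O(~revoke_dataset → retain_affidavit) and premise 3 gives O(revoke_dataset → retain_affidavit), so O(retain_affidavit) either way.
The contrapositive of premise 12 (O(~hold_position → ~retain_affidavit)) is O(retain_affidavit → hold_position), and O(retain_affidavit) is already established, so O(hold_position).
From O(hold_position) and premise 4, O(hold_position → submit_minutes), we obtain O(submit_minutes).
The contrapositive of premise 2 (O(~validate_patent → ~submit_minutes)) is O(submit_minutes → validate_patent), and O(submit_minutes) is already established, so O(validate_patent).
Premise 11 is O(~post_bond → ~validate_patent); contrapositively O(validate_patent → post_bond). Since O(validate_patent) holds, K gives O(post_bond).
The contrapositive of premise 6 (O(~verify_dossier → ~post_bond)) is O(post_bond → verify_dossier), and O(post_bond) is already established, so O(verify_dossier).
Premise 8 is O(~notify_backup → ~verify_dossier); contrapositively O(verify_dossier → notify_backup). Since O(verify_dossier) holds, K gives O(notify_backup).
Premises 1, 7, 9, 10 do not contribute to this derivation.
So O(notify_backup) holds, i.e. F(~notify_backup). The claim follows.

Yes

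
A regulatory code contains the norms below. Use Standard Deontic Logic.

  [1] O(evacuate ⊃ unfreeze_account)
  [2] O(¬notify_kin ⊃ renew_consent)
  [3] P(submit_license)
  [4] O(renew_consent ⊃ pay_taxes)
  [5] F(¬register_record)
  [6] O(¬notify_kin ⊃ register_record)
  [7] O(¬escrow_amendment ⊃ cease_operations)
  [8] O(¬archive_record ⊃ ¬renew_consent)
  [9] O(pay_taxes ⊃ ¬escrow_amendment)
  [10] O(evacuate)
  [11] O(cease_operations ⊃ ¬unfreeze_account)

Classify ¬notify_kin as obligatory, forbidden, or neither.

From premise 10 we have O(evacuate).
With premise 1, O(evacuate ⊃ unfreeze_account), the K-axiom yields O(unfreeze_account).
Premise 11, O(cease_operations ⊃ ¬unfreeze_account), contraposes to O(unfreeze_account ⊃ ¬cease_operations); with O(unfreeze_account) we get O(¬cease_operations).
Premise 7, O(¬escrow_amendment ⊃ cease_operations), contraposes to O(¬cease_operations ⊃ escrow_amendment); with O(¬cease_operations) we get O(escrow_amendment).
The contrapositive of premise 9 (O(pay_taxes ⊃ ¬escrow_amendment)) is O(escrow_amendment ⊃ ¬pay_taxes), and O(escrow_amendment) is already established, so O(¬pay_taxes).
Premise 4 is O(renew_consent ⊃ pay_taxes); contrapositively O(¬pay_taxes ⊃ ¬renew_consent). Since O(¬pay_taxes) holds, K gives O(¬renew_consent).
Premise 2 is O(¬notify_kin ⊃ renew_consent); contrapositively O(¬renew_consent ⊃ notify_kin). Since O(¬renew_consent) holds, K gives O(notify_kin).
Premises 3, 5, 6, 8 do not contribute to this derivation.
Thus O(notify_kin), which is F(¬notify_kin): ¬notify_kin is forbidden.

Forbidden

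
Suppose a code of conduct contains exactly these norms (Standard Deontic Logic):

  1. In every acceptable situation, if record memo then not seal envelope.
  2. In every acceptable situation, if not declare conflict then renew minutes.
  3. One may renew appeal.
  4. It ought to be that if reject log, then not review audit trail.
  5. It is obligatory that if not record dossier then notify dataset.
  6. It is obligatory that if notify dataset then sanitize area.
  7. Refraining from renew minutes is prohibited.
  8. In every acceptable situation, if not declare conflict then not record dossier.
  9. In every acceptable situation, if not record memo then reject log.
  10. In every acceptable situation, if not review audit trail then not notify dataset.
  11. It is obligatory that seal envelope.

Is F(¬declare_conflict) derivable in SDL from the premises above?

Premise 11 states O(seal_envelope) outright.
Premise 1 is O(record_memo → ¬seal_envelope); contrapositively O(seal_envelope → ¬record_memo). Since O(seal_envelope) holds, K gives O(¬record_memo).
With premise 9, O(¬record_memo → reject_log), the K-axiom yields O(reject_log).
Applying K to premise 4 (O(reject_log → ¬review_audit_trail)) and O(reject_log) yields O(¬review_audit_trail).
With premise 10, O(¬review_audit_trail → ¬notify_dataset), the K-axiom yields O(¬notify_dataset).
Premise 5 is O(¬record_dossier → notify_dataset); contrapositively O(¬notify_dataset → record_dossier). Since O(¬notify_dataset) holds, K gives O(record_dossier).
Premise 8, O(¬declare_conflict → ¬record_dossier), contraposes to O(record_dossier → declare_conflict); with O(record_dossier) we get O(declare_conflict).
Premises 2, 3, 6, 7 do not contribute to this derivation.
So O(declare_conflict) holds, i.e. F(¬declare_conflict). The claim follows.

Yes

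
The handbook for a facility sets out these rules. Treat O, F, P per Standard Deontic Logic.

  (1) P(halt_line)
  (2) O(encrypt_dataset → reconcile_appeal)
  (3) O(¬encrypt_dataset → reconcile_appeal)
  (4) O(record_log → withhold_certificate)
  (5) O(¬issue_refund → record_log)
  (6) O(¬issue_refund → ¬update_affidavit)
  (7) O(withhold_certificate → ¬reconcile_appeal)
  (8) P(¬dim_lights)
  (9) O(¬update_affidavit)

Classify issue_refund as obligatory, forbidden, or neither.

Premises 2 and 3 cover both cases: O(encrypt_dataset → reconcile_appeal) and O(¬encrypt_dataset → reconcile_appeal). Since encrypt_dataset ∨ ¬encrypt_dataset is a tautology, O(reconcile_appeal) follows.
Premise 7 is O(withhold_certificate → ¬reconcile_appeal); contrapositively O(reconcile_appeal → ¬withhold_certificate). Since O(reconcile_appeal) holds, K gives O(¬withhold_certificate).
Premise 4, O(record_log → withhold_certificate), contraposes to O(¬withhold_certificate → ¬record_log); with O(¬withhold_certificate) we get O(¬record_log).
The contrapositive of premise 5 (O(¬issue_refund → record_log)) is O(¬record_log → issue_refund), and O(¬record_log) is already established, so O(issue_refund).
Premises 1, 6, 8, 9 do not contribute to this derivation.
Hence issue_refund is obligatory.

Obligatory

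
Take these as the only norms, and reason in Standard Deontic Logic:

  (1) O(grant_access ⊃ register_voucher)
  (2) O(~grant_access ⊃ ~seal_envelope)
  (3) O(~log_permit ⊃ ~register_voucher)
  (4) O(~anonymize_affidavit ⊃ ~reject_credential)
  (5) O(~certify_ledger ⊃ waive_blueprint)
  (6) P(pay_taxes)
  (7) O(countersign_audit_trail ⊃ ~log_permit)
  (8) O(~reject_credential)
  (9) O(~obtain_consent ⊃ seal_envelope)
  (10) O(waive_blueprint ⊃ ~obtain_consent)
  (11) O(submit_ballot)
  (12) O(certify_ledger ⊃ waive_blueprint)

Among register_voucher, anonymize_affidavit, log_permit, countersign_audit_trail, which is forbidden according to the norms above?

Premises 5 and 12 are O(~certify_ledger ⊃ waive_blueprint) and O(certify_ledger ⊃ waive_blueprint); every ideal world satisfies ~certify_ledger or certify_ledger, so in either case waive_blueprint holds — hence O(waive_blueprint).
With premise 10, O(waive_blueprint ⊃ ~obtain_consent), the K-axiom yields O(~obtain_consent).
Premise 9 is O(~obtain_consent ⊃ seal_envelope); since O(~obtain_consent), deontic closure gives O(seal_envelope).
Premise 2, O(~grant_access ⊃ ~seal_envelope), contraposes to O(seal_envelope ⊃ grant_access); with O(seal_envelope) we get O(grant_access).
Premise 1 is O(grant_access ⊃ register_voucher); since O(grant_access), deontic closure gives O(register_voucher).
Premise 3 is O(~log_permit ⊃ ~register_voucher); contrapositively O(register_voucher ⊃ log_permit). Since O(register_voucher) holds, K gives O(log_permit).
The contrapositive of premise 7 (O(countersign_audit_trail ⊃ ~log_permit)) is O(log_permit ⊃ ~countersign_audit_trail), and O(log_permit) is already established, so O(~countersign_audit_trail).
So O(~countersign_audit_trail) holds, i.e. countersign_audit_trail is forbidden. None of the other listed options is forbidden under the premises.

countersign_audit_trail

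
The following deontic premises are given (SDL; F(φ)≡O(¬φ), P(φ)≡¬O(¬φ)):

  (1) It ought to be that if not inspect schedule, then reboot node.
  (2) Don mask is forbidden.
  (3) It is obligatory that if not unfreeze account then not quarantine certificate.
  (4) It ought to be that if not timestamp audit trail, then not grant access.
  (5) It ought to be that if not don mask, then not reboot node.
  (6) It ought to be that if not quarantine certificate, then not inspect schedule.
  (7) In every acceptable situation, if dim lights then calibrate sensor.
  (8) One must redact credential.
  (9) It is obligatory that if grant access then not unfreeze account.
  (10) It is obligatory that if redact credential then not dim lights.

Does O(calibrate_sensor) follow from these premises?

No

Premise 7 is O(dim_lights → calibrate_sensor), but O(dim_lights) is not derivable from the premises, so it does not yield O(calibrate_sensor).
No other premise forces O(calibrate_sensor). An ideal world satisfying every premise can still have calibrate_sensor false, so O(calibrate_sensor) is not derivable.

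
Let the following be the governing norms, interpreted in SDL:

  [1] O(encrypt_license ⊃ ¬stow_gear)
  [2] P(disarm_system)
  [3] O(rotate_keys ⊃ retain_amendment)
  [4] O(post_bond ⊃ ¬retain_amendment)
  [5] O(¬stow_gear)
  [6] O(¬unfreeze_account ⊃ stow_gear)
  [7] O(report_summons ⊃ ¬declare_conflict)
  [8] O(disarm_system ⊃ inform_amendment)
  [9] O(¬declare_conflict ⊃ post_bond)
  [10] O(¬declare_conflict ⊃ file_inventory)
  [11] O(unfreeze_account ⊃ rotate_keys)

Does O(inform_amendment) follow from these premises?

No

Premise 8 is O(disarm_system ⊃ inform_amendment), but O(disarm_system) is not derivable from the premises (the permission P(disarm_system) asserts only ¬O(¬disarm_system), not O(disarm_system)), so it does not yield O(inform_amendment).
No other premise forces O(inform_amendment). An ideal world satisfying every premise can still have inform_amendment false, so O(inform_amendment) is not derivable.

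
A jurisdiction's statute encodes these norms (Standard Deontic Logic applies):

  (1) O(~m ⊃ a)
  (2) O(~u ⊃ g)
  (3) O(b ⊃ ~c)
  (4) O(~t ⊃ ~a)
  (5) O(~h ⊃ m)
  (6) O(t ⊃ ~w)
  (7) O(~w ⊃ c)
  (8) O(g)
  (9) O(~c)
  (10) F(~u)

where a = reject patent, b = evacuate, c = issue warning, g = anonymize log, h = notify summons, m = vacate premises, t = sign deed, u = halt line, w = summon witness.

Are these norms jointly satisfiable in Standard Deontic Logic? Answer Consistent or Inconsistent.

Premise 2 is O(~u ⊃ g); even if O(g) held, inferring O(~u) would be affirming the consequent — invalid.
So O(~u) is not derivable, and the apparent clash with O(u) does not arise.
A world satisfying every obligation exists (e.g. a=false, b=false, c=false, g=true, h=false, m=true, t=false, u=true, w=true); no atom is both obligatory and forbidden, so the set is consistent.

Consistent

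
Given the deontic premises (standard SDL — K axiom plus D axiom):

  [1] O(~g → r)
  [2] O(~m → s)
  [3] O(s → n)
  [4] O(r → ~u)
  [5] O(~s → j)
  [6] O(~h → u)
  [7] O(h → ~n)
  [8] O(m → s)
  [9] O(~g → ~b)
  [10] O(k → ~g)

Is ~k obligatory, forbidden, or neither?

Obligatory

Premises 8 and 2 cover both cases: O(m → s) and O(~m → s). Since m ∨ ~m is a tautology, O(s) follows.
Applying K to premise 3 (O(s → n)) and O(s) yields O(n).
The contrapositive of premise 7 (O(h → ~n)) is O(n → ~h), and O(n) is already established, so O(~h).
Applying K to premise 6 (O(~h → u)) and O(~h) yields O(u).
The contrapositive of premise 4 (O(r → ~u)) is O(u → ~r), and O(u) is already established, so O(~r).
Premise 1 is O(~g → r); contrapositively O(~r → g). Since O(~r) holds, K gives O(g).
Premise 10, O(k → ~g), contraposes to O(g → ~k); with O(g) we get O(~k).
Premises 5, 9 do not contribute to this derivation.
Hence ~k is obligatory.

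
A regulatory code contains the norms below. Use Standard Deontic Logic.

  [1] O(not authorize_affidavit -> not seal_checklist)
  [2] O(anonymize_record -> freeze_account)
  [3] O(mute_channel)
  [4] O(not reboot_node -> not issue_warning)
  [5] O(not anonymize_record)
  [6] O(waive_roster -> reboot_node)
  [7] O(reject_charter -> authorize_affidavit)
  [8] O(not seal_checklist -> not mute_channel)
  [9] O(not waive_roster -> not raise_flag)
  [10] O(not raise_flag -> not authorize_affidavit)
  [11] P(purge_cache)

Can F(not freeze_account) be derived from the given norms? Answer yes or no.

No

Premise 2 is O(anonymize_record -> freeze_account), but O(anonymize_record) is not derivable from the premises, so it does not yield O(freeze_account).
No other premise forces O(freeze_account). An ideal world satisfying every premise can still have not freeze_account true, so F(not freeze_account) is not derivable.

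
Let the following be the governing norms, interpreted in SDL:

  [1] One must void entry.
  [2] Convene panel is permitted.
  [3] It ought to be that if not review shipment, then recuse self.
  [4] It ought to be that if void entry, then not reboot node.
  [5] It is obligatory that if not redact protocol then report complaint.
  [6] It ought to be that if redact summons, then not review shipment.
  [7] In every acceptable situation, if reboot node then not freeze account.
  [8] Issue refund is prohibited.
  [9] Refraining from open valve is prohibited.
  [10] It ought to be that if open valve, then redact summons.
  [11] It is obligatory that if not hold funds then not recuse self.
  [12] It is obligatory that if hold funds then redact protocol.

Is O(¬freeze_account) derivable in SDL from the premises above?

No

Premise 7 is O(reboot_node → ¬freeze_account), but O(reboot_node) is not derivable from the premises, so it does not yield O(¬freeze_account).
No other premise forces O(¬freeze_account). An ideal world satisfying every premise can still have ¬freeze_account false, so O(¬freeze_account) is not derivable.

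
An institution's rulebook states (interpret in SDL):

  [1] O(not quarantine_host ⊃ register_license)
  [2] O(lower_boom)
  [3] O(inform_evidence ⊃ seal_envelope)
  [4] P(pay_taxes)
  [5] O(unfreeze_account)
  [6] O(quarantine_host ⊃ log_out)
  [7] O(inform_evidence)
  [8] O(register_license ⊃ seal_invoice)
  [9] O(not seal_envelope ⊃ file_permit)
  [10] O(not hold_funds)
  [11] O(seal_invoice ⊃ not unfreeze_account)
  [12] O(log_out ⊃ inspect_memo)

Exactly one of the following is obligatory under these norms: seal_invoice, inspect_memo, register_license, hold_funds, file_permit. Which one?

inspect_memo

From premise 5 we have O(unfreeze_account).
Premise 11, O(seal_invoice ⊃ not unfreeze_account), contraposes to O(unfreeze_account ⊃ not seal_invoice); with O(unfreeze_account) we get O(not seal_invoice).
The contrapositive of premise 8 (O(register_license ⊃ seal_invoice)) is O(not seal_invoice ⊃ not register_license), and O(not seal_invoice) is already established, so O(not register_license).
The contrapositive of premise 1 (O(not quarantine_host ⊃ register_license)) is O(not register_license ⊃ quarantine_host), and O(not register_license) is already established, so O(quarantine_host).
With premise 6, O(quarantine_host ⊃ log_out), the K-axiom yields O(log_out).
With premise 12, O(log_out ⊃ inspect_memo), the K-axiom yields O(inspect_memo).
So O(inspect_memo) holds — inspect_memo is obligatory. None of the other listed options is made obligatory by any chain of premises.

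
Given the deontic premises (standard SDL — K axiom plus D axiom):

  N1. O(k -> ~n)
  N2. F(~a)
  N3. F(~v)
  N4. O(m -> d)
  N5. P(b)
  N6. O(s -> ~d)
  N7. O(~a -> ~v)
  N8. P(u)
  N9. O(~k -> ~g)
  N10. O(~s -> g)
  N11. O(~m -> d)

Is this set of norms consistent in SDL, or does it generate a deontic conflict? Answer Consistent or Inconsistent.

Consistent

Premise 7 is O(~a -> ~v), but O(~a) is not derivable from the premises, so it does not yield O(~v).
So O(~v) is not derivable, and the apparent clash with O(v) does not arise.
A world satisfying every obligation exists (e.g. a=true, b=false, d=true, g=true, k=true, m=false, n=false, s=false, u=false, v=true); no atom is both obligatory and forbidden, so the set is consistent.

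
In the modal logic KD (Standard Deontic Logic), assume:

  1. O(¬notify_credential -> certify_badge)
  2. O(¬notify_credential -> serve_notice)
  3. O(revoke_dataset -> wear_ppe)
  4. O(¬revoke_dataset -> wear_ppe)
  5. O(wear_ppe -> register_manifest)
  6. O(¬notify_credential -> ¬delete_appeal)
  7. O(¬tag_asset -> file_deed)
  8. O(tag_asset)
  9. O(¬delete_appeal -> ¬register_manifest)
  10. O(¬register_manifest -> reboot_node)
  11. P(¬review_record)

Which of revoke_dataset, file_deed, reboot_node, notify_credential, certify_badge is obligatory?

Premises 4 and 3 cover both cases: O(¬revoke_dataset -> wear_ppe) and O(revoke_dataset -> wear_ppe). Since ¬revoke_dataset ∨ revoke_dataset is a tautology, O(wear_ppe) follows.
With premise 5, O(wear_ppe -> register_manifest), the K-axiom yields O(register_manifest).
The contrapositive of premise 9 (O(¬delete_appeal -> ¬register_manifest)) is O(register_manifest -> delete_appeal), and O(register_manifest) is already established, so O(delete_appeal).
Premise 6, O(¬notify_credential -> ¬delete_appeal), contraposes to O(delete_appeal -> notify_credential); with O(delete_appeal) we get O(notify_credential).
So O(notify_credential) holds — notify_credential is obligatory. None of the other listed options is made obligatory by any chain of premises.

notify_credential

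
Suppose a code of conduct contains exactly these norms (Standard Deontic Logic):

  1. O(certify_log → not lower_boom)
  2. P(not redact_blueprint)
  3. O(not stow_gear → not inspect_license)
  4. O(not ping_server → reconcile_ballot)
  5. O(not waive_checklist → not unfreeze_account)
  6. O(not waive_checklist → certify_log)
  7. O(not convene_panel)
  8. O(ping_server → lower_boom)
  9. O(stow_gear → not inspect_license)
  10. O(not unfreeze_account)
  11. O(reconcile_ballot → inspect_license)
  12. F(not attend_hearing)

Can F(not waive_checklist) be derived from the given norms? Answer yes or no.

By case analysis on stow_gear: premise 9 gives O(stow_gear → not inspect_license) and premise 3 gives O(not stow_gear → not inspect_license), so O(not inspect_license) either way.
Premise 11, O(reconcile_ballot → inspect_license), contraposes to O(not inspect_license → not reconcile_ballot); with O(not inspect_license) we get O(not reconcile_ballot).
Premise 4, O(not ping_server → reconcile_ballot), contraposes to O(not reconcile_ballot → ping_server); with O(not reconcile_ballot) we get O(ping_server).
From O(ping_server) and premise 8, O(ping_server → lower_boom), we obtain O(lower_boom).
Premise 1 is O(certify_log → not lower_boom); contrapositively O(lower_boom → not certify_log). Since O(lower_boom) holds, K gives O(not certify_log).
Premise 6, O(not waive_checklist → certify_log), contraposes to O(not certify_log → waive_checklist); with O(not certify_log) we get O(waive_checklist).
Premises 2, 5, 7, 10, 12 do not contribute to this derivation.
So O(waive_checklist) holds, i.e. F(not waive_checklist). The claim follows.

Yes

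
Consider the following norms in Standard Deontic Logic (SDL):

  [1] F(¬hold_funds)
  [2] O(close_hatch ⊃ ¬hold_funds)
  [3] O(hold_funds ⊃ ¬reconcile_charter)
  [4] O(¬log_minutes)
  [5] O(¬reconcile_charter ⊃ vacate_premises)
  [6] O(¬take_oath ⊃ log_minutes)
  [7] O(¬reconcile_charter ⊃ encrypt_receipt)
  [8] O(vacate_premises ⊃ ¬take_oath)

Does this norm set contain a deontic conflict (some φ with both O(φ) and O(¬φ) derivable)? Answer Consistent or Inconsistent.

Inconsistent

Premise 4 states O(¬log_minutes) outright.
Premise 6, O(¬take_oath ⊃ log_minutes), contraposes to O(¬log_minutes ⊃ take_oath); with O(¬log_minutes) we get O(take_oath).
Premise 8 is O(vacate_premises ⊃ ¬take_oath); contrapositively O(take_oath ⊃ ¬vacate_premises). Since O(take_oath) holds, K gives O(¬vacate_premises).
Premise 5 is O(¬reconcile_charter ⊃ vacate_premises); contrapositively O(¬vacate_premises ⊃ reconcile_charter). Since O(¬vacate_premises) holds, K gives O(reconcile_charter).
The contrapositive of premise 3 (O(hold_funds ⊃ ¬reconcile_charter)) is O(reconcile_charter ⊃ ¬hold_funds), and O(reconcile_charter) is already established, so O(¬hold_funds).
Yet premise 1 is F(¬hold_funds), i.e. O(hold_funds).
We now have both O(¬hold_funds) and O(hold_funds) — hold_funds is simultaneously obligatory and forbidden, violating the D-axiom.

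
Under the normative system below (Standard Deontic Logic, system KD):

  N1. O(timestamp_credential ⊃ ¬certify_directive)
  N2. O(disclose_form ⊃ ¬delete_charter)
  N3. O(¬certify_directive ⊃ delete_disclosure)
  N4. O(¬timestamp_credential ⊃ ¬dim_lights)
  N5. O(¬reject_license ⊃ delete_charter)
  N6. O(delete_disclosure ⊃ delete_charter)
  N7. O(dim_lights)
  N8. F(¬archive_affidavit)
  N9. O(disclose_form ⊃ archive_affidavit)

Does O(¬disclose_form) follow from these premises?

From premise 7 we have O(dim_lights).
The contrapositive of premise 4 (O(¬timestamp_credential ⊃ ¬dim_lights)) is O(dim_lights ⊃ timestamp_credential), and O(dim_lights) is already established, so O(timestamp_credential).
From O(timestamp_credential) and premise 1, O(timestamp_credential ⊃ ¬certify_directive), we obtain O(¬certify_directive).
From O(¬certify_directive) and premise 3, O(¬certify_directive ⊃ delete_disclosure), we obtain O(delete_disclosure).
Premise 6 is O(delete_disclosure ⊃ delete_charter); since O(delete_disclosure), deontic closure gives O(delete_charter).
Premise 2 is O(disclose_form ⊃ ¬delete_charter); contrapositively O(delete_charter ⊃ ¬disclose_form). Since O(delete_charter) holds, K gives O(¬disclose_form).
Premises 5, 8, 9 do not contribute to this derivation.
So O(¬disclose_form) follows.

Yes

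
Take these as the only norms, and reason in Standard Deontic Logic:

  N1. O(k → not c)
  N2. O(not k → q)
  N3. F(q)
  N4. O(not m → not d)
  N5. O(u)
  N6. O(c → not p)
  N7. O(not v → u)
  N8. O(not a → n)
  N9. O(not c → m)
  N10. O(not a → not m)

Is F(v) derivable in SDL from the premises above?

Premise 7 is O(not v → u); even if O(u) held, inferring O(not v) would be affirming the consequent — invalid.
No other premise forces O(not v). An ideal world satisfying every premise can still have v true, so F(v) is not derivable.

No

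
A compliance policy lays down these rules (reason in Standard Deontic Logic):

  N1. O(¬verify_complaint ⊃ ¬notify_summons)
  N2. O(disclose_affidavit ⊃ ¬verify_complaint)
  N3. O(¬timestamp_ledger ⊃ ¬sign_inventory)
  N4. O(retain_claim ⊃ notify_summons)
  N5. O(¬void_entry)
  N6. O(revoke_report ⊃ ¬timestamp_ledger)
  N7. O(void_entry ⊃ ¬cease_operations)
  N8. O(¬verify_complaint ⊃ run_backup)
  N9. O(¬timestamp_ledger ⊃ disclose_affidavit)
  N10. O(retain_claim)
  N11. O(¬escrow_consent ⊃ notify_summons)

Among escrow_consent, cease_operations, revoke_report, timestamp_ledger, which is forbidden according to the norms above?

Premise 10 states O(retain_claim) outright.
Applying K to premise 4 (O(retain_claim ⊃ notify_summons)) and O(retain_claim) yields O(notify_summons).
Premise 1, O(¬verify_complaint ⊃ ¬notify_summons), contraposes to O(notify_summons ⊃ verify_complaint); with O(notify_summons) we get O(verify_complaint).
The contrapositive of premise 2 (O(disclose_affidavit ⊃ ¬verify_complaint)) is O(verify_complaint ⊃ ¬disclose_affidavit), and O(verify_complaint) is already established, so O(¬disclose_affidavit).
Premise 9, O(¬timestamp_ledger ⊃ disclose_affidavit), contraposes to O(¬disclose_affidavit ⊃ timestamp_ledger); with O(¬disclose_affidavit) we get O(timestamp_ledger).
The contrapositive of premise 6 (O(revoke_report ⊃ ¬timestamp_ledger)) is O(timestamp_ledger ⊃ ¬revoke_report), and O(timestamp_ledger) is already established, so O(¬revoke_report).
So O(¬revoke_report) holds, i.e. revoke_report is forbidden. None of the other listed options is forbidden under the premises.

revoke_report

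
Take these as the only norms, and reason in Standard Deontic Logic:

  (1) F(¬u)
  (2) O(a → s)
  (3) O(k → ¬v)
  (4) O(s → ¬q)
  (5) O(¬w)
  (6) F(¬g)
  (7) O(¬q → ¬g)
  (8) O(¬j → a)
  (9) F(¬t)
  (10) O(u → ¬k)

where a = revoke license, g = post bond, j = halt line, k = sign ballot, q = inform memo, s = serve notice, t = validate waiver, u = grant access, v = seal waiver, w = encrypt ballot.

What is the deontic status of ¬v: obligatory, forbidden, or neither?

Premise 3 is O(k → ¬v), but O(k) is not derivable from the premises, so it does not yield O(¬v).
No premise or chain of K-axiom applications forces O(¬v), and none forces O(v). So ¬v is neither obligatory nor forbidden under these norms.

Neither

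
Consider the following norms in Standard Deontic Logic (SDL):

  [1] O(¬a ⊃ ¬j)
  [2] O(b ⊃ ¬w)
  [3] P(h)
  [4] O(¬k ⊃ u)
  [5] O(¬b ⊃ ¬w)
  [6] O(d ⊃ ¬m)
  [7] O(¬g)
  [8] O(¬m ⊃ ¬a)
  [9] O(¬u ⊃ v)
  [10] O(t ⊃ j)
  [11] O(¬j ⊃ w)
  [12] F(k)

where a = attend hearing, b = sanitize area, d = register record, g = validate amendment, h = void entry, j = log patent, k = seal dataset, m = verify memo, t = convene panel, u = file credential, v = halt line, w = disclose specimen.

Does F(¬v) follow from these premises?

Premise 9 is O(¬u ⊃ v), but O(¬u) is not derivable from the premises, so it does not yield O(v).
No other premise forces O(v). An ideal world satisfying every premise can still have ¬v true, so F(¬v) is not derivable.

No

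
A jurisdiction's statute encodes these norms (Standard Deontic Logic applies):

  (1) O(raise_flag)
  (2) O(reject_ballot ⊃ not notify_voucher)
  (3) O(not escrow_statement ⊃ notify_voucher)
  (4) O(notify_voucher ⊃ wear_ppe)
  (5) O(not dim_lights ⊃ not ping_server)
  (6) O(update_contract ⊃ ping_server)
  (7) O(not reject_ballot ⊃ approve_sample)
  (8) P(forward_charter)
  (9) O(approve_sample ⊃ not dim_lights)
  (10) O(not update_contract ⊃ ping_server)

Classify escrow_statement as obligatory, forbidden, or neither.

Premises 6 and 10 are O(update_contract ⊃ ping_server) and O(not update_contract ⊃ ping_server); every ideal world satisfies update_contract or not update_contract, so in either case ping_server holds — hence O(ping_server).
The contrapositive of premise 5 (O(not dim_lights ⊃ not ping_server)) is O(ping_server ⊃ dim_lights), and O(ping_server) is already established, so O(dim_lights).
Premise 9, O(approve_sample ⊃ not dim_lights), contraposes to O(dim_lights ⊃ not approve_sample); with O(dim_lights) we get O(not approve_sample).
The contrapositive of premise 7 (O(not reject_ballot ⊃ approve_sample)) is O(not approve_sample ⊃ reject_ballot), and O(not approve_sample) is already established, so O(reject_ballot).
With premise 2, O(reject_ballot ⊃ not notify_voucher), the K-axiom yields O(not notify_voucher).
The contrapositive of premise 3 (O(not escrow_statement ⊃ notify_voucher)) is O(not notify_voucher ⊃ escrow_statement), and O(not notify_voucher) is already established, so O(escrow_statement).
Premises 1, 4, 8 do not contribute to this derivation.
Hence escrow_statement is obligatory.

Obligatory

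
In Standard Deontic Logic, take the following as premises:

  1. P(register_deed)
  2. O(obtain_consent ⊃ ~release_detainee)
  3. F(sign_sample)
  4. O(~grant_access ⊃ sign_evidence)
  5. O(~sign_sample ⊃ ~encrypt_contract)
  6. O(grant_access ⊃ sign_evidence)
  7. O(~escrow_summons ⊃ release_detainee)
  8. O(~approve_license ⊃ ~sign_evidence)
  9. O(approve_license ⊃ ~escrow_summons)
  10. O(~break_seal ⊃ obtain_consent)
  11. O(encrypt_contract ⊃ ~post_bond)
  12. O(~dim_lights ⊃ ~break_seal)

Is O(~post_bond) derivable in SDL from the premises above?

No

Premise 11 is O(encrypt_contract ⊃ ~post_bond), but O(encrypt_contract) is not derivable from the premises, so it does not yield O(~post_bond).
No other premise forces O(~post_bond). An ideal world satisfying every premise can still have ~post_bond false, so O(~post_bond) is not derivable.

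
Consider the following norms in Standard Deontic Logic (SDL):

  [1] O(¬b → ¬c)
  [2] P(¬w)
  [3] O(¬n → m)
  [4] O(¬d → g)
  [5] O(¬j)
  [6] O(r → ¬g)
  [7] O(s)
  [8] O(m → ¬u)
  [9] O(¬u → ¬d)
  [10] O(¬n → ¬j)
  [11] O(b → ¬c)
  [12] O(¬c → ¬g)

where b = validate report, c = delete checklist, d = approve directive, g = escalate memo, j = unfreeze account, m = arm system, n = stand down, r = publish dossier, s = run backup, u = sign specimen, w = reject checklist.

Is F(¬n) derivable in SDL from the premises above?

Yes

By case analysis on ¬b: premise 1 gives O(¬b → ¬c) and premise 11 gives O(b → ¬c), so O(¬c) either way.
Applying K to premise 12 (O(¬c → ¬g)) and O(¬c) yields O(¬g).
Premise 4, O(¬d → g), contraposes to O(¬g → d); with O(¬g) we get O(d).
Premise 9, O(¬u → ¬d), contraposes to O(d → u); with O(d) we get O(u).
Premise 8 is O(m → ¬u); contrapositively O(u → ¬m). Since O(u) holds, K gives O(¬m).
Premise 3 is O(¬n → m); contrapositively O(¬m → n). Since O(¬m) holds, K gives O(n).
Premises 2, 5, 6, 7, 10 do not contribute to this derivation.
So O(n) holds, i.e. F(¬n). The claim follows.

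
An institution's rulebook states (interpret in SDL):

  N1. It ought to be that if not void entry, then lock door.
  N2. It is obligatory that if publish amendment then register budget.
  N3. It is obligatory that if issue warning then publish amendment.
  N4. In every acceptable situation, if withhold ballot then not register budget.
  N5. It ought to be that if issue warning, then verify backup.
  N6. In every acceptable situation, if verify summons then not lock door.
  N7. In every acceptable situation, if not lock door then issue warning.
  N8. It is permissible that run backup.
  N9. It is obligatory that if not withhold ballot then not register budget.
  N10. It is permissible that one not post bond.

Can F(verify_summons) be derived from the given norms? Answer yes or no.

Premises 9 and 4 are O(¬withhold_ballot → ¬register_budget) and O(withhold_ballot → ¬register_budget); every ideal world satisfies ¬withhold_ballot or withhold_ballot, so in either case ¬register_budget holds — hence O(¬register_budget).
The contrapositive of premise 2 (O(publish_amendment → register_budget)) is O(¬register_budget → ¬publish_amendment), and O(¬register_budget) is already established, so O(¬publish_amendment).
Premise 3 is O(issue_warning → publish_amendment); contrapositively O(¬publish_amendment → ¬issue_warning). Since O(¬publish_amendment) holds, K gives O(¬issue_warning).
Premise 7, O(¬lock_door → issue_warning), contraposes to O(¬issue_warning → lock_door); with O(¬issue_warning) we get O(lock_door).
Premise 6, O(verify_summons → ¬lock_door), contraposes to O(lock_door → ¬verify_summons); with O(lock_door) we get O(¬verify_summons).
Premises 1, 5, 8, 10 do not contribute to this derivation.
So O(¬verify_summons) holds, i.e. F(verify_summons). The claim follows.

Yes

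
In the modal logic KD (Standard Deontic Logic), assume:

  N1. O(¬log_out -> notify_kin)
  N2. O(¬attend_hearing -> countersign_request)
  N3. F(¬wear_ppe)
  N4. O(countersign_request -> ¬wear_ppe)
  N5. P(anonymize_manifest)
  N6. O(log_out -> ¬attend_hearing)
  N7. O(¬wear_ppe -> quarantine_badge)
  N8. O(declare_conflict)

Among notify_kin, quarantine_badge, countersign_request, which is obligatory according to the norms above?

Premise 3, F(¬wear_ppe), is equivalent to O(wear_ppe).
The contrapositive of premise 4 (O(countersign_request -> ¬wear_ppe)) is O(wear_ppe -> ¬countersign_request), and O(wear_ppe) is already established, so O(¬countersign_request).
Premise 2 is O(¬attend_hearing -> countersign_request); contrapositively O(¬countersign_request -> attend_hearing). Since O(¬countersign_request) holds, K gives O(attend_hearing).
Premise 6 is O(log_out -> ¬attend_hearing); contrapositively O(attend_hearing -> ¬log_out). Since O(attend_hearing) holds, K gives O(¬log_out).
Premise 1 is O(¬log_out -> notify_kin); since O(¬log_out), deontic closure gives O(notify_kin).
So O(notify_kin) holds — notify_kin is obligatory. None of the other listed options is made obligatory by any chain of premises.

notify_kin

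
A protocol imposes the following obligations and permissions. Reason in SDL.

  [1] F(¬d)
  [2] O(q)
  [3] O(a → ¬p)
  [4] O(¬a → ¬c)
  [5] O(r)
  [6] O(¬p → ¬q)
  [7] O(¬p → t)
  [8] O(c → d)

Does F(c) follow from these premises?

Premise 2 gives O(q).
Premise 6, O(¬p → ¬q), contraposes to O(q → p); with O(q) we get O(p).
Premise 3 is O(a → ¬p); contrapositively O(p → ¬a). Since O(p) holds, K gives O(¬a).
With premise 4, O(¬a → ¬c), the K-axiom yields O(¬c).
Premises 1, 5, 7, 8 do not contribute to this derivation.
So O(¬c) holds, i.e. F(c). The claim follows.

Yes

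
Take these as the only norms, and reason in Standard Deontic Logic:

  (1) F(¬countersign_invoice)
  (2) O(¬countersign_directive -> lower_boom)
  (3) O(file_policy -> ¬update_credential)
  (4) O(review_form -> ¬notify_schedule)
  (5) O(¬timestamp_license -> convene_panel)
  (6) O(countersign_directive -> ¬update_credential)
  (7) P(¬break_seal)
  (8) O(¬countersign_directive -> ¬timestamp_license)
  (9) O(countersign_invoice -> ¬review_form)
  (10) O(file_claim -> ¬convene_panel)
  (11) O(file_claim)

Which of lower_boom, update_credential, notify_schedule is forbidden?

From premise 11 we have O(file_claim).
Premise 10 is O(file_claim -> ¬convene_panel); since O(file_claim), deontic closure gives O(¬convene_panel).
Premise 5 is O(¬timestamp_license -> convene_panel); contrapositively O(¬convene_panel -> timestamp_license). Since O(¬convene_panel) holds, K gives O(timestamp_license).
Premise 8 is O(¬countersign_directive -> ¬timestamp_license); contrapositively O(timestamp_license -> countersign_directive). Since O(timestamp_license) holds, K gives O(countersign_directive).
Premise 6 is O(countersign_directive -> ¬update_credential); since O(countersign_directive), deontic closure gives O(¬update_credential).
So O(¬update_credential) holds, i.e. update_credential is forbidden. None of the other listed options is forbidden under the premises.

update_credential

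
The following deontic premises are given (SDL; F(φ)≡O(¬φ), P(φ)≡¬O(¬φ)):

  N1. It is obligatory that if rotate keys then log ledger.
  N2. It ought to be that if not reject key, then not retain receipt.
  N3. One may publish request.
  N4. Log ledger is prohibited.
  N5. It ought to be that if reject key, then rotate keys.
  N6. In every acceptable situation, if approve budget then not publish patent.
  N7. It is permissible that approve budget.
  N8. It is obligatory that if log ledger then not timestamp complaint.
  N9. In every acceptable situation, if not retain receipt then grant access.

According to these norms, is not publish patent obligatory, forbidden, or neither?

Premise 6 is O(approve_budget → ¬publish_patent), but O(approve_budget) is not derivable from the premises (the permission P(approve_budget) asserts only ¬O(¬approve_budget), not O(approve_budget)), so it does not yield O(¬publish_patent).
No premise or chain of K-axiom applications forces O(¬publish_patent), and none forces O(publish_patent). So ¬publish_patent is neither obligatory nor forbidden under these norms.

Neither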